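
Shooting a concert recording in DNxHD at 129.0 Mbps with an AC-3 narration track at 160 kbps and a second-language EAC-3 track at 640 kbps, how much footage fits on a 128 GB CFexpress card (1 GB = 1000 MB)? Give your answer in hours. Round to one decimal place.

2.2 hours

Audio total: 160 + 640 = 800 kbps = 0.800 Mbps.
Total bitrate: 129.0 + 0.800 = 129.800 Mbps.
Capacity: 128 GB = 1,024,000 Mb.
Recording time: 1,024,000 / 129.800 = 7,889 s ≈ 2.19 hours.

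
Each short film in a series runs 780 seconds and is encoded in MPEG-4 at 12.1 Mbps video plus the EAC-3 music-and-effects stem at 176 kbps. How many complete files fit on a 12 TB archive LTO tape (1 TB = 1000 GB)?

Audio: 176 kbps = 0.176 Mbps.
Total bitrate: 12.276 Mbps.
Per item: 12.276 Mbps × 780 s = 9,575 Mb = 1,197 MB.
Capacity: 12 TB = 96,000,000 Mb; 10025.82 items → 10025 complete.

10025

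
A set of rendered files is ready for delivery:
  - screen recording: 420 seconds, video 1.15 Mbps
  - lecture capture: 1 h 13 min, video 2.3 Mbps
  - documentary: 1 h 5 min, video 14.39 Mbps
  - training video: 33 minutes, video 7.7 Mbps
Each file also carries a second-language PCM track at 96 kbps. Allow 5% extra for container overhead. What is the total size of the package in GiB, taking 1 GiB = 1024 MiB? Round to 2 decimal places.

10.14 GiB

Audio: 96 kbps = 0.096 Mbps.
screen recording: 1.246 Mbps × 420 s × 1.05 = 549.5 Mb
lecture capture: 2.396 Mbps × 4380 s × 1.05 = 11019.2 Mb
documentary: 14.486 Mbps × 3900 s × 1.05 = 59320.2 Mb
training video: 7.796 Mbps × 1980 s × 1.05 = 16207.9 Mb
Total: 87096.7 Mb = 10887.1 MB.
= 10.14 GiB.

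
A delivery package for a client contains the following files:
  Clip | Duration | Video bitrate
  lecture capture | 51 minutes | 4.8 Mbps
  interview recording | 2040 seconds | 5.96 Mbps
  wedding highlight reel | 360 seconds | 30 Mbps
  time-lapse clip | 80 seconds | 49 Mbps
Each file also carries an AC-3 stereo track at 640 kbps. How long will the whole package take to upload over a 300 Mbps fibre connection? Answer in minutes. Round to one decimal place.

2.5 minutes

Audio: 640 kbps = 0.640 Mbps.
lecture capture: 5.440 Mbps × 3060 s = 16646.4 Mb
interview recording: 6.600 Mbps × 2040 s = 13464.0 Mb
wedding highlight reel: 30.640 Mbps × 360 s = 11030.4 Mb
time-lapse clip: 49.640 Mbps × 80 s = 3971.2 Mb
Total: 45112.0 Mb = 5639.0 MB.
At 300 Mbps: 45112.0 / 300 = 150 s ≈ 2.51 minutes.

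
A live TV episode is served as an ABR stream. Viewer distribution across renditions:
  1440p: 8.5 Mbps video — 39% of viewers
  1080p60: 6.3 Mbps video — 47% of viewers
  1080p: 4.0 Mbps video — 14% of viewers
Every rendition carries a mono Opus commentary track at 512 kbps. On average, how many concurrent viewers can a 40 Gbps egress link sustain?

5443

Audio: 512 kbps = 0.512 Mbps.
Average per-viewer bitrate: 0.39×9.012 + 0.47×6.812 + 0.14×4.512 = 7.348 Mbps.
40 Gbps = 40,000 Mbps; 40,000 / 7.348 = 5443.66 → 5443.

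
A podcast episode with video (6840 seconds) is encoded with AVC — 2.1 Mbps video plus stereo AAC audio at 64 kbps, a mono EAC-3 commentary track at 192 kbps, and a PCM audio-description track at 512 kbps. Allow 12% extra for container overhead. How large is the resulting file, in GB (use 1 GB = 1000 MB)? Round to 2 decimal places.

2.75 GB

Audio total: 64 + 192 + 512 = 768 kbps = 0.768 Mbps.
Total bitrate: 2.1 + 0.768 = 2.868 Mbps.
Stream data: 2.868 Mbps × 6840 s = 19617.1 Mb.
With 12% container overhead: ×1.12.
21,971 Mb ÷ 8 = 2,746 MB → 2.746 GB.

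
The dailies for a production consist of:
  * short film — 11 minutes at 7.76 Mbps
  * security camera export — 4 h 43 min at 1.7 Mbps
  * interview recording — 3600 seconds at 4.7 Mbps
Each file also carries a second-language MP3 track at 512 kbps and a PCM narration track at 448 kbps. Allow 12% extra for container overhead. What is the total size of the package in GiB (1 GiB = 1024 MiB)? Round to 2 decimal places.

9.30 GiB

Audio total: 512 + 448 = 960 kbps = 0.960 Mbps.
short film: 8.720 Mbps × 660 s × 1.12 = 6445.8 Mb
security camera export: 2.660 Mbps × 16980 s × 1.12 = 50586.8 Mb
interview recording: 5.660 Mbps × 3600 s × 1.12 = 22821.1 Mb
Total: 79853.8 Mb = 9981.7 MB.
= 9.296 GiB.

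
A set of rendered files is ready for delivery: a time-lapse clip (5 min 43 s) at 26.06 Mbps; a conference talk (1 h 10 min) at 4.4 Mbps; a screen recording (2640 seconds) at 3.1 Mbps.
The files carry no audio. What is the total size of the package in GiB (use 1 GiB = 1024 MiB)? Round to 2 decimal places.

4.14 GiB

time-lapse clip: 26.060 Mbps × 343 s = 8938.6 Mb
conference talk: 4.400 Mbps × 4200 s = 18480.0 Mb
screen recording: 3.100 Mbps × 2640 s = 8184.0 Mb
Total: 35602.6 Mb = 4450.3 MB.
= 4.145 GiB.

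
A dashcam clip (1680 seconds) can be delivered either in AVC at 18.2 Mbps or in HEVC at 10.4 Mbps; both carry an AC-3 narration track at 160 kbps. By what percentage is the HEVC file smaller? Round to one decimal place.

Audio: 160 kbps = 0.160 Mbps.
AVC: 18.360 Mbps × 1680 s = 30844.8 Mb = 3.856 GB.
HEVC: 10.560 Mbps × 1680 s = 17740.8 Mb = 2.218 GB.
Reduction: (1 − 2.218/3.856) × 100 = 42.48%.

42.5%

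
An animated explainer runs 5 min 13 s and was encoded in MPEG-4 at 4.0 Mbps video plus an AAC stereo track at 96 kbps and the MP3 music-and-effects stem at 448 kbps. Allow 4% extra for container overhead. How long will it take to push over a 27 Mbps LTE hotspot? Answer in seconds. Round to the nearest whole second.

55 seconds

5 min 13 s = 313 s
Audio total: 96 + 448 = 544 kbps = 0.544 Mbps.
Total bitrate: 4.544 Mbps.
File: 4.544 Mbps × 313 s = 1422.3 Mb.
With 4% container overhead: ×1.04. → 1479.2 Mb.
At 27 Mbps: 1479.2 / 27 = 54.8 s ≈ 54.8 seconds.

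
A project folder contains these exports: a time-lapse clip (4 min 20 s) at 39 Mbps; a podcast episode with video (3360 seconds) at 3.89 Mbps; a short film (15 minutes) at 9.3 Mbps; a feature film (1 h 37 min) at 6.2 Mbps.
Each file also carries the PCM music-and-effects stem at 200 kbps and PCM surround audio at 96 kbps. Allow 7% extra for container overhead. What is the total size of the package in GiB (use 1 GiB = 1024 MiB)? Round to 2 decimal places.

Audio total: 200 + 96 = 296 kbps = 0.296 Mbps.
time-lapse clip: 39.296 Mbps × 260 s × 1.07 = 10932.1 Mb
podcast episode with video: 4.186 Mbps × 3360 s × 1.07 = 15049.5 Mb
short film: 9.596 Mbps × 900 s × 1.07 = 9240.9 Mb
feature film: 6.496 Mbps × 5820 s × 1.07 = 40453.2 Mb
Total: 75675.8 Mb = 9459.5 MB.
= 8.810 GiB.

8.81 GiB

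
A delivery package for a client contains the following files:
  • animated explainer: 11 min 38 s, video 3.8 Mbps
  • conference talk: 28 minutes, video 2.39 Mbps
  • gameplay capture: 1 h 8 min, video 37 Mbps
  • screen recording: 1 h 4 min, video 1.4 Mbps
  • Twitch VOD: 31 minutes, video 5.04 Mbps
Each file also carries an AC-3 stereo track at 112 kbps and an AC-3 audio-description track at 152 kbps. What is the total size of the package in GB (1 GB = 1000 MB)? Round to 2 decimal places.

21.95 GB

Audio total: 112 + 152 = 264 kbps = 0.264 Mbps.
animated explainer: 4.064 Mbps × 698 s = 2836.7 Mb
conference talk: 2.654 Mbps × 1680 s = 4458.7 Mb
gameplay capture: 37.264 Mbps × 4080 s = 152037.1 Mb
screen recording: 1.664 Mbps × 3840 s = 6389.8 Mb
Twitch VOD: 5.304 Mbps × 1860 s = 9865.4 Mb
Total: 175587.7 Mb = 21948.5 MB.
= 21.95 GB.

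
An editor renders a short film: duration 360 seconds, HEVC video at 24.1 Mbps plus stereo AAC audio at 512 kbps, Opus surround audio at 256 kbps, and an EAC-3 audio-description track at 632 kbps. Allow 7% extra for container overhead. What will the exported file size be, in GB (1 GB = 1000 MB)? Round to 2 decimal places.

Audio total: 512 + 256 + 632 = 1400 kbps = 1.400 Mbps.
Total bitrate: 24.1 + 1.400 = 25.500 Mbps.
Stream data: 25.500 Mbps × 360 s = 9180.0 Mb.
With 7% container overhead: ×1.07.
9,823 Mb ÷ 8 = 1,228 MB → 1.228 GB.

1.23 GB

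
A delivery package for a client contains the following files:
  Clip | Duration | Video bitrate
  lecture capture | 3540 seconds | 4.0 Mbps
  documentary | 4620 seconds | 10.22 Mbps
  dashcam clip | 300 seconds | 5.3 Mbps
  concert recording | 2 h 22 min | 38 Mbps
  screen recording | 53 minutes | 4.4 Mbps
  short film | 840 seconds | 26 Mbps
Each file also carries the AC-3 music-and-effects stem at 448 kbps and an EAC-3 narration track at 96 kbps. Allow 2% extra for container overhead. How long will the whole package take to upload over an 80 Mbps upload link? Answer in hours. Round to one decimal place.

1.5 hours

Audio total: 448 + 96 = 544 kbps = 0.544 Mbps.
lecture capture: 4.544 Mbps × 3540 s × 1.02 = 16407.5 Mb
documentary: 10.764 Mbps × 4620 s × 1.02 = 50724.3 Mb
dashcam clip: 5.844 Mbps × 300 s × 1.02 = 1788.3 Mb
concert recording: 38.544 Mbps × 8520 s × 1.02 = 334962.8 Mb
screen recording: 4.944 Mbps × 3180 s × 1.02 = 16036.4 Mb
short film: 26.544 Mbps × 840 s × 1.02 = 22742.9 Mb
Total: 442662.0 Mb = 55332.8 MB.
At 80 Mbps: 442662.0 / 80 = 5533 s ≈ 1.54 hours.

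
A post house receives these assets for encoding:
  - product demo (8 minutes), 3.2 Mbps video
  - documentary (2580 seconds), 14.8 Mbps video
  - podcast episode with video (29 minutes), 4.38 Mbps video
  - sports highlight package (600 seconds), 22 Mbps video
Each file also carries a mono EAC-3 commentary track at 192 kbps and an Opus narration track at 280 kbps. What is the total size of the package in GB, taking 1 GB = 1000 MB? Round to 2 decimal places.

Audio total: 192 + 280 = 472 kbps = 0.472 Mbps.
product demo: 3.672 Mbps × 480 s = 1762.6 Mb
documentary: 15.272 Mbps × 2580 s = 39401.8 Mb
podcast episode with video: 4.852 Mbps × 1740 s = 8442.5 Mb
sports highlight package: 22.472 Mbps × 600 s = 13483.2 Mb
Total: 63090.0 Mb = 7886.2 MB.
= 7.886 GB.

7.89 GB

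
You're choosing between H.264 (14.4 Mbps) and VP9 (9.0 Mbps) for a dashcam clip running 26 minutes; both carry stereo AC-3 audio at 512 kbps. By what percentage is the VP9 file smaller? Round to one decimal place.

36.2%

26 min = 1560 s
Audio: 512 kbps = 0.512 Mbps.
H.264: 14.912 Mbps × 1560 s = 23262.7 Mb = 2.908 GB.
VP9: 9.512 Mbps × 1560 s = 14838.7 Mb = 1.855 GB.
Reduction: (1 − 1.855/2.908) × 100 = 36.21%.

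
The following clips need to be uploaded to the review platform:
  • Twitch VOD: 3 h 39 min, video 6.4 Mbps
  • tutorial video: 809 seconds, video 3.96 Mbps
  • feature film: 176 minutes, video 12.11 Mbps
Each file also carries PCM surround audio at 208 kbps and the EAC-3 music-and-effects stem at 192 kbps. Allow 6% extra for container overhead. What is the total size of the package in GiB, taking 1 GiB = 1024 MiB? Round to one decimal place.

Audio total: 208 + 192 = 400 kbps = 0.400 Mbps.
Twitch VOD: 6.800 Mbps × 13140 s × 1.06 = 94713.1 Mb
tutorial video: 4.360 Mbps × 809 s × 1.06 = 3738.9 Mb
feature film: 12.510 Mbps × 10560 s × 1.06 = 140031.9 Mb
Total: 238483.9 Mb = 29810.5 MB.
= 27.76 GiB.

27.8 GiB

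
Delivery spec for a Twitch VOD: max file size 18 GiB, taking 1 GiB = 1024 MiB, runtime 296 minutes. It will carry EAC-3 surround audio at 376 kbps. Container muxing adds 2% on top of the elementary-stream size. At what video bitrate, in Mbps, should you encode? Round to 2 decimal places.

Budget: 18 GiB = 154618.8 Mb.
Stream payload after overhead: 154618.8 / 1.02 = 151587.1 Mb.
296 min = 17760 s
Total bitrate budget: 151587.1 Mb / 17760 s = 8.535 Mbps.
Audio: 376 kbps = 0.376 Mbps.
Video: 8.535 − 0.376 = 8.159 Mbps.

8.16 Mbps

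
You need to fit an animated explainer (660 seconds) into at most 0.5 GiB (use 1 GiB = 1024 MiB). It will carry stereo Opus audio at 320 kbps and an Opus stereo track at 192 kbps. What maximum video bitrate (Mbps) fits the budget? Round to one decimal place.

Budget: 0.5 GiB = 4295.0 Mb.
Total bitrate budget: 4295.0 Mb / 660 s = 6.508 Mbps.
Audio total: 320 + 192 = 512 kbps = 0.512 Mbps.
Video: 6.508 − 0.512 = 5.996 Mbps.

6.0 Mbps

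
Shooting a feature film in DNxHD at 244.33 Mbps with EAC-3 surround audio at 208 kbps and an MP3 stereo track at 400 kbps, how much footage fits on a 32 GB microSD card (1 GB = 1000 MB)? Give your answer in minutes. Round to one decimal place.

17.4 minutes

Audio total: 208 + 400 = 608 kbps = 0.608 Mbps.
Total bitrate: 244.33 + 0.608 = 244.938 Mbps.
Capacity: 32 GB = 256,000 Mb.
Recording time: 256,000 / 244.938 = 1,045 s ≈ 17.4 minutes.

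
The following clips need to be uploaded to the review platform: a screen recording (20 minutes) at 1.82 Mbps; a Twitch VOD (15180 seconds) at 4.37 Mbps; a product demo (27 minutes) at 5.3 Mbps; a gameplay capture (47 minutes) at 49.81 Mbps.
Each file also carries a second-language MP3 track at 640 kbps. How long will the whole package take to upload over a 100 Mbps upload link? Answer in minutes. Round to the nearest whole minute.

Audio: 640 kbps = 0.640 Mbps.
screen recording: 2.460 Mbps × 1200 s = 2952.0 Mb
Twitch VOD: 5.010 Mbps × 15180 s = 76051.8 Mb
product demo: 5.940 Mbps × 1620 s = 9622.8 Mb
gameplay capture: 50.450 Mbps × 2820 s = 142269.0 Mb
Total: 230895.6 Mb = 28862.0 MB.
At 100 Mbps: 230895.6 / 100 = 2309 s ≈ 38.5 minutes.

38 minutes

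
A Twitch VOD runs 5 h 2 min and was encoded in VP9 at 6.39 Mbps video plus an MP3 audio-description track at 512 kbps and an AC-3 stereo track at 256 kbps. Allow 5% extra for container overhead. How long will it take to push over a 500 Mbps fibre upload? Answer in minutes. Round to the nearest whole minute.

5 minutes

5 h 2 min = 302 min = 18120 s
Audio total: 512 + 256 = 768 kbps = 0.768 Mbps.
Total bitrate: 7.158 Mbps.
File: 7.158 Mbps × 18120 s = 129703.0 Mb.
With 5% container overhead: ×1.05. → 136188.1 Mb.
At 500 Mbps: 136188.1 / 500 = 272.4 s ≈ 4.54 minutes.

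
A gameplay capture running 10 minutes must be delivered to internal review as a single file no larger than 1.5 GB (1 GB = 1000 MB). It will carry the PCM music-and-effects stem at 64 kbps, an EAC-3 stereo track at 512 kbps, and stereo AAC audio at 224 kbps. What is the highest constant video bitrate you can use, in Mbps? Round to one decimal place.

Budget: 1.5 GB = 12000.0 Mb.
10 min = 600 s
Total bitrate budget: 12000.0 Mb / 600 s = 20.000 Mbps.
Audio total: 64 + 512 + 224 = 800 kbps = 0.800 Mbps.
Video: 20.000 − 0.800 = 19.200 Mbps.

19.2 Mbps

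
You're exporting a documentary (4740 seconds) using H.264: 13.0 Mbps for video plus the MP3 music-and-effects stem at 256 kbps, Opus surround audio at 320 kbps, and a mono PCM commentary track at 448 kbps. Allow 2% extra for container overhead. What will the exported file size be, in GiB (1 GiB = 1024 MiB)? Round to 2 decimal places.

Audio total: 256 + 320 + 448 = 1024 kbps = 1.024 Mbps.
Total bitrate: 13.0 + 1.024 = 14.024 Mbps.
Stream data: 14.024 Mbps × 4740 s = 66473.8 Mb.
With 2% container overhead: ×1.02.
67,803 Mb = 8,475,404,400 bytes ÷ 1,073,741,824 = 7.893 GiB.

7.89 GiB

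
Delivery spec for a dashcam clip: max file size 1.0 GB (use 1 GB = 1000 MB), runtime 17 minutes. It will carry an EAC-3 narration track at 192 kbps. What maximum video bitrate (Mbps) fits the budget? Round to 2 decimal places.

Budget: 1.0 GB = 8000.0 Mb.
17 min = 1020 s
Total bitrate budget: 8000.0 Mb / 1020 s = 7.843 Mbps.
Audio: 192 kbps = 0.192 Mbps.
Video: 7.843 − 0.192 = 7.651 Mbps.

7.65 Mbps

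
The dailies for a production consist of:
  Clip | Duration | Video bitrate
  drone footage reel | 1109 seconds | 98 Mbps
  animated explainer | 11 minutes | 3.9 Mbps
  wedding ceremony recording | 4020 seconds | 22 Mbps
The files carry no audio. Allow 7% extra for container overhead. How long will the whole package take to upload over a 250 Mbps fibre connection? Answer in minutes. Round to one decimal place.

drone footage reel: 98.000 Mbps × 1109 s × 1.07 = 116289.7 Mb
animated explainer: 3.900 Mbps × 660 s × 1.07 = 2754.2 Mb
wedding ceremony recording: 22.000 Mbps × 4020 s × 1.07 = 94630.8 Mb
Total: 213674.7 Mb = 26709.3 MB.
At 250 Mbps: 213674.7 / 250 = 855 s ≈ 14.2 minutes.

14.2 minutes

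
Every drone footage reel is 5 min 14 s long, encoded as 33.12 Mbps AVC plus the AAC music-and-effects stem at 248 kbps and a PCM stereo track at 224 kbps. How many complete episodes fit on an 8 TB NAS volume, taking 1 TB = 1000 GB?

5 min 14 s = 314 s
Audio total: 248 + 224 = 472 kbps = 0.472 Mbps.
Total bitrate: 33.592 Mbps.
Per item: 33.592 Mbps × 314 s = 10,548 Mb = 1,318 MB.
Capacity: 8 TB = 64,000,000 Mb; 6067.57 items → 6067 complete.

6067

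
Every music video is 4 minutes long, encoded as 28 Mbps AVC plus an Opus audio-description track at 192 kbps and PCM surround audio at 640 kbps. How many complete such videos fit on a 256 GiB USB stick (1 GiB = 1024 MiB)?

4 min = 240 s
Audio total: 192 + 640 = 832 kbps = 0.832 Mbps.
Total bitrate: 28.832 Mbps.
Per item: 28.832 Mbps × 240 s = 6,920 Mb = 865.0 MB.
Capacity: 256 GiB = 2,199,023 Mb; 317.79 items → 317 complete.

317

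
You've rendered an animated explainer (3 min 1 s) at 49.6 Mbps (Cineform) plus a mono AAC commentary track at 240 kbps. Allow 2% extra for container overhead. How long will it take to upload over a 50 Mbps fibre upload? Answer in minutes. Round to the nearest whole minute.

3 min 1 s = 181 s
Audio: 240 kbps = 0.240 Mbps.
Total bitrate: 49.840 Mbps.
File: 49.840 Mbps × 181 s = 9021.0 Mb.
With 2% container overhead: ×1.02. → 9201.5 Mb.
At 50 Mbps: 9201.5 / 50 = 184.0 s ≈ 3.07 minutes.

3 minutes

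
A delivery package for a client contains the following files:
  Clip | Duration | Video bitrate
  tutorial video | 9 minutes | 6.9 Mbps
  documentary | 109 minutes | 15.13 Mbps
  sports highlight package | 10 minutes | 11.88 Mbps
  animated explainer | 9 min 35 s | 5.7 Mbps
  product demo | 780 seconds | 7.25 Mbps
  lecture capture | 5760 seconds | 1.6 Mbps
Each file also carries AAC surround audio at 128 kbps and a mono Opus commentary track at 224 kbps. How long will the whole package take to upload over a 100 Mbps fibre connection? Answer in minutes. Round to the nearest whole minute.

Audio total: 128 + 224 = 352 kbps = 0.352 Mbps.
tutorial video: 7.252 Mbps × 540 s = 3916.1 Mb
documentary: 15.482 Mbps × 6540 s = 101252.3 Mb
sports highlight package: 12.232 Mbps × 600 s = 7339.2 Mb
animated explainer: 6.052 Mbps × 575 s = 3479.9 Mb
product demo: 7.602 Mbps × 780 s = 5929.6 Mb
lecture capture: 1.952 Mbps × 5760 s = 11243.5 Mb
Total: 133160.5 Mb = 16645.1 MB.
At 100 Mbps: 133160.5 / 100 = 1332 s ≈ 22.2 minutes.

22 minutes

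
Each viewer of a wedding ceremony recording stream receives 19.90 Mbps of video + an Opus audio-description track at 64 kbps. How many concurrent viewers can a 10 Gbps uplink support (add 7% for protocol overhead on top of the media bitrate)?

468

Audio: 64 kbps = 0.064 Mbps.
Per-viewer media rate: 19.964 Mbps.
On the wire with 7% overhead: 21.361 Mbps.
10 Gbps = 10,000 Mbps; 10,000 / 21.361 = 468.13 → 468 viewers.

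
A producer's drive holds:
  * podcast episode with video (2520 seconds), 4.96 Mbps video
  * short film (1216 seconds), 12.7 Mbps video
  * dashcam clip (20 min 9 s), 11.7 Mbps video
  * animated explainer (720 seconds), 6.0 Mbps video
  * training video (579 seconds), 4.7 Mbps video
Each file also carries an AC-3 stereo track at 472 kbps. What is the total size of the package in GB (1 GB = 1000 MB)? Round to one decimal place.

6.5 GB

Audio: 472 kbps = 0.472 Mbps.
podcast episode with video: 5.432 Mbps × 2520 s = 13688.6 Mb
short film: 13.172 Mbps × 1216 s = 16017.2 Mb
dashcam clip: 12.172 Mbps × 1209 s = 14715.9 Mb
animated explainer: 6.472 Mbps × 720 s = 4659.8 Mb
training video: 5.172 Mbps × 579 s = 2994.6 Mb
Total: 52076.2 Mb = 6509.5 MB.
= 6.510 GB.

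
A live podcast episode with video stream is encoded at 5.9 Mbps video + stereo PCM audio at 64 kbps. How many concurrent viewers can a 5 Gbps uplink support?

838

Audio: 64 kbps = 0.064 Mbps.
Per-viewer media rate: 5.964 Mbps.
5 Gbps = 5,000 Mbps; 5,000 / 5.964 = 838.36 → 838 viewers.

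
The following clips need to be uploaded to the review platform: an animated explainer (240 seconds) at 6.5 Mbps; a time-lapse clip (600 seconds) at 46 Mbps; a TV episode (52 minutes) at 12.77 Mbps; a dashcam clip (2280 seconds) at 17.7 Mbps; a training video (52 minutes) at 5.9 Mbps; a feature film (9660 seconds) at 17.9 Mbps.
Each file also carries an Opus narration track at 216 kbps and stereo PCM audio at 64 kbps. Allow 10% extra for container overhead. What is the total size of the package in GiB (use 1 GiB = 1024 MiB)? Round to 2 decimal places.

39.19 GiB

Audio total: 216 + 64 = 280 kbps = 0.280 Mbps.
animated explainer: 6.780 Mbps × 240 s × 1.10 = 1789.9 Mb
time-lapse clip: 46.280 Mbps × 600 s × 1.10 = 30544.8 Mb
TV episode: 13.050 Mbps × 3120 s × 1.10 = 44787.6 Mb
dashcam clip: 17.980 Mbps × 2280 s × 1.10 = 45093.8 Mb
training video: 6.180 Mbps × 3120 s × 1.10 = 21209.8 Mb
feature film: 18.180 Mbps × 9660 s × 1.10 = 193180.7 Mb
Total: 336606.6 Mb = 42075.8 MB.
= 39.19 GiB.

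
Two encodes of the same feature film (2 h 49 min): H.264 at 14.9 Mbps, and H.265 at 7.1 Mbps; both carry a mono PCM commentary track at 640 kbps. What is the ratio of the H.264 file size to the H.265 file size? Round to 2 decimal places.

2.01

2 h 49 min = 169 min = 10140 s
Audio: 640 kbps = 0.640 Mbps.
H.264: 15.540 Mbps × 10140 s = 157575.6 Mb = 19.697 GB.
H.265: 7.740 Mbps × 10140 s = 78483.6 Mb = 9.810 GB.
Ratio: 19.697 / 9.810 = 2.008.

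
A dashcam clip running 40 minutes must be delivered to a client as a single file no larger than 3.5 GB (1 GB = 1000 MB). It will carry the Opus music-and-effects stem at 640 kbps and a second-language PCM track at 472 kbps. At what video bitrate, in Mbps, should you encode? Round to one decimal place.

Budget: 3.5 GB = 28000.0 Mb.
40 min = 2400 s
Total bitrate budget: 28000.0 Mb / 2400 s = 11.667 Mbps.
Audio total: 640 + 472 = 1112 kbps = 1.112 Mbps.
Video: 11.667 − 1.112 = 10.555 Mbps.

10.6 Mbps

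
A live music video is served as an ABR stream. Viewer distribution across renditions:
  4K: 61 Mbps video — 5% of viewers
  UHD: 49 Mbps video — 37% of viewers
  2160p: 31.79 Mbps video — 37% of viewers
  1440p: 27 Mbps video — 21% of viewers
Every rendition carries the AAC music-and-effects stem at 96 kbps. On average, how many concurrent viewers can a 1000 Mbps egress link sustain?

25

Audio: 96 kbps = 0.096 Mbps.
Average per-viewer bitrate: 0.05×61.096 + 0.37×49.096 + 0.37×31.886 + 0.21×27.096 = 38.708 Mbps.
1000 Mbps = 1,000 Mbps; 1,000 / 38.708 = 25.83 → 25.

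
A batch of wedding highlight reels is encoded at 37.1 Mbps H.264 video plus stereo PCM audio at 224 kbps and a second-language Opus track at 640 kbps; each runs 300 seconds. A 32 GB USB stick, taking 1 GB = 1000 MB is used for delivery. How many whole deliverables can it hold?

22

Audio total: 224 + 640 = 864 kbps = 0.864 Mbps.
Total bitrate: 37.964 Mbps.
Per item: 37.964 Mbps × 300 s = 11,389 Mb = 1,424 MB.
Capacity: 32 GB = 256,000 Mb; 22.48 items → 22 complete.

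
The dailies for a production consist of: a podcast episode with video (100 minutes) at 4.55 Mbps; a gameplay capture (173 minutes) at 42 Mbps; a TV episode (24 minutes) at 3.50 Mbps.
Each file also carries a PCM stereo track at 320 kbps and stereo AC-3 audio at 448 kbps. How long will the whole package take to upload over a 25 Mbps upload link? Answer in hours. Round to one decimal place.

Audio total: 320 + 448 = 768 kbps = 0.768 Mbps.
podcast episode with video: 5.318 Mbps × 6000 s = 31908.0 Mb
gameplay capture: 42.768 Mbps × 10380 s = 443931.8 Mb
TV episode: 4.268 Mbps × 1440 s = 6145.9 Mb
Total: 481985.8 Mb = 60248.2 MB.
At 25 Mbps: 481985.8 / 25 = 19279 s ≈ 5.36 hours.

5.4 hours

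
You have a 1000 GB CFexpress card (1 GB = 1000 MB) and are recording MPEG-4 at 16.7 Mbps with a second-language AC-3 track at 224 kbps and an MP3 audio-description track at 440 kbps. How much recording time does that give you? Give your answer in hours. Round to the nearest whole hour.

Audio total: 224 + 440 = 664 kbps = 0.664 Mbps.
Total bitrate: 16.7 + 0.664 = 17.364 Mbps.
Capacity: 1000 GB = 8,000,000 Mb.
Recording time: 8,000,000 / 17.364 = 460,723 s ≈ 128 hours.

128 hours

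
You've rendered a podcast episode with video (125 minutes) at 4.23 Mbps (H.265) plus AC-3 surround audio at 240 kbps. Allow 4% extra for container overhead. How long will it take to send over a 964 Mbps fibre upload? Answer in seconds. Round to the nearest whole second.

36 seconds

125 min = 7500 s
Audio: 240 kbps = 0.240 Mbps.
Total bitrate: 4.470 Mbps.
File: 4.470 Mbps × 7500 s = 33525.0 Mb.
With 4% container overhead: ×1.04. → 34866.0 Mb.
At 964 Mbps: 34866.0 / 964 = 36.2 s ≈ 36.2 seconds.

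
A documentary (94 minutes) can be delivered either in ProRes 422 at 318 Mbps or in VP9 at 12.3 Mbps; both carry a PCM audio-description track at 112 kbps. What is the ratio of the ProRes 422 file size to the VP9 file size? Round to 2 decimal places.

94 min = 5640 s
Audio: 112 kbps = 0.112 Mbps.
ProRes 422: 318.112 Mbps × 5640 s = 1794151.7 Mb = 208.867 GiB.
VP9: 12.412 Mbps × 5640 s = 70003.7 Mb = 8.150 GiB.
Ratio: 208.867 / 8.150 = 25.629.

25.63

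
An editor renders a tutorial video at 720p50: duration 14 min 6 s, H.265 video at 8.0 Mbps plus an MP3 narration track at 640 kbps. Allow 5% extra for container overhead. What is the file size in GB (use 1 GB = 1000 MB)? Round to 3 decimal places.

14 min 6 s = 846 s
Audio: 640 kbps = 0.640 Mbps.
Total bitrate: 8.0 + 0.640 = 8.640 Mbps.
Stream data: 8.640 Mbps × 846 s = 7309.4 Mb.
With 5% container overhead: ×1.05.
7,675 Mb ÷ 8 = 959.4 MB → 0.9594 GB.

0.959 GB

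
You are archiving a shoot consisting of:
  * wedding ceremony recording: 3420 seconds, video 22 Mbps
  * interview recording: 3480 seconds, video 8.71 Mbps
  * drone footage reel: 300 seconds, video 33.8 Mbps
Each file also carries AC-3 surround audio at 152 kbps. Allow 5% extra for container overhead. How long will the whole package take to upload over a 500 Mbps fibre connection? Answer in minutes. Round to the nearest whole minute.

4 minutes

Audio: 152 kbps = 0.152 Mbps.
wedding ceremony recording: 22.152 Mbps × 3420 s × 1.05 = 79547.8 Mb
interview recording: 8.862 Mbps × 3480 s × 1.05 = 32381.7 Mb
drone footage reel: 33.952 Mbps × 300 s × 1.05 = 10694.9 Mb
Total: 122624.5 Mb = 15328.1 MB.
At 500 Mbps: 122624.5 / 500 = 245 s ≈ 4.09 minutes.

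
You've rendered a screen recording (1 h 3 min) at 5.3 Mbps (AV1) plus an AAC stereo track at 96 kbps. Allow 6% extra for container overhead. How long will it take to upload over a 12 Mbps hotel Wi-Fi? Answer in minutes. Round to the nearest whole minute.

30 minutes

1 h 3 min = 63 min = 3780 s
Audio: 96 kbps = 0.096 Mbps.
Total bitrate: 5.396 Mbps.
File: 5.396 Mbps × 3780 s = 20396.9 Mb.
With 6% container overhead: ×1.06. → 21620.7 Mb.
At 12 Mbps: 21620.7 / 12 = 1801.7 s ≈ 30 minutes.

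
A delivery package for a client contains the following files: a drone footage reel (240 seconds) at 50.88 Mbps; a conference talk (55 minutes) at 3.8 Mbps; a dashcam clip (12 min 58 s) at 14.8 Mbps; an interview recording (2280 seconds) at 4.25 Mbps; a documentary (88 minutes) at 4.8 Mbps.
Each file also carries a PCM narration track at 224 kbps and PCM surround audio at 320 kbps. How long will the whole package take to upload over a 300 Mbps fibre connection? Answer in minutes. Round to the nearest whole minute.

Audio total: 224 + 320 = 544 kbps = 0.544 Mbps.
drone footage reel: 51.424 Mbps × 240 s = 12341.8 Mb
conference talk: 4.344 Mbps × 3300 s = 14335.2 Mb
dashcam clip: 15.344 Mbps × 778 s = 11937.6 Mb
interview recording: 4.794 Mbps × 2280 s = 10930.3 Mb
documentary: 5.344 Mbps × 5280 s = 28216.3 Mb
Total: 77761.2 Mb = 9720.2 MB.
At 300 Mbps: 77761.2 / 300 = 259 s ≈ 4.32 minutes.

4 minutes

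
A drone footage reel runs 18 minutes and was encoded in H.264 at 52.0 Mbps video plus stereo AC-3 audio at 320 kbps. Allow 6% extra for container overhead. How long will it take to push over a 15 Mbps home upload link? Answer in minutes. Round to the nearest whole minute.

67 minutes

18 min = 1080 s
Audio: 320 kbps = 0.320 Mbps.
Total bitrate: 52.320 Mbps.
File: 52.320 Mbps × 1080 s = 56505.6 Mb.
With 6% container overhead: ×1.06. → 59895.9 Mb.
At 15 Mbps: 59895.9 / 15 = 3993.1 s ≈ 66.6 minutes.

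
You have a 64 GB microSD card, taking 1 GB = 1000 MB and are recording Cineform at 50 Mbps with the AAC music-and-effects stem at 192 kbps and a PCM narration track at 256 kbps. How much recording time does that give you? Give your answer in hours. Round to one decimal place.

Audio total: 192 + 256 = 448 kbps = 0.448 Mbps.
Total bitrate: 50 + 0.448 = 50.448 Mbps.
Capacity: 64 GB = 512,000 Mb.
Recording time: 512,000 / 50.448 = 10,149 s ≈ 2.82 hours.

2.8 hours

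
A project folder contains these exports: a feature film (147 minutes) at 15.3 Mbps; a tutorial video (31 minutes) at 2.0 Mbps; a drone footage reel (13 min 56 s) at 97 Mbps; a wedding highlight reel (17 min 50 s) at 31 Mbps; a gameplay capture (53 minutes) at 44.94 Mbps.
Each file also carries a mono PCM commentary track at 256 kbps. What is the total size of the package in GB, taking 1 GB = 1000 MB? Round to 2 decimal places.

Audio: 256 kbps = 0.256 Mbps.
feature film: 15.556 Mbps × 8820 s = 137203.9 Mb
tutorial video: 2.256 Mbps × 1860 s = 4196.2 Mb
drone footage reel: 97.256 Mbps × 836 s = 81306.0 Mb
wedding highlight reel: 31.256 Mbps × 1070 s = 33443.9 Mb
gameplay capture: 45.196 Mbps × 3180 s = 143723.3 Mb
Total: 399873.3 Mb = 49984.2 MB.
= 49.98 GB.

49.98 GB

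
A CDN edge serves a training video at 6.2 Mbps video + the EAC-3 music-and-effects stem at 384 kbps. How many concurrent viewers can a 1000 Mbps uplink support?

151

Audio: 384 kbps = 0.384 Mbps.
Per-viewer media rate: 6.584 Mbps.
1000 Mbps = 1,000 Mbps; 1,000 / 6.584 = 151.88 → 151 viewers.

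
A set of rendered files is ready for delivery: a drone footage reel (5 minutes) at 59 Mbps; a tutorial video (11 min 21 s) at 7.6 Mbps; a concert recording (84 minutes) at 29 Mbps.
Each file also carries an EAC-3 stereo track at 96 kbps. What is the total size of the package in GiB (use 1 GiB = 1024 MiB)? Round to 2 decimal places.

Audio: 96 kbps = 0.096 Mbps.
drone footage reel: 59.096 Mbps × 300 s = 17728.8 Mb
tutorial video: 7.696 Mbps × 681 s = 5241.0 Mb
concert recording: 29.096 Mbps × 5040 s = 146643.8 Mb
Total: 169613.6 Mb = 21201.7 MB.
= 19.75 GiB.

19.75 GiB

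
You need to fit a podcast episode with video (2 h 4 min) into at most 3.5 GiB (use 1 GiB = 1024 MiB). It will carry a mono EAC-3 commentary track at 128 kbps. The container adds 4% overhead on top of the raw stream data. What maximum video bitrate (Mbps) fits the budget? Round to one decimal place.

3.8 Mbps

Budget: 3.5 GiB = 30064.8 Mb.
Stream payload after overhead: 30064.8 / 1.04 = 28908.4 Mb.
2 h 4 min = 124 min = 7440 s
Total bitrate budget: 28908.4 Mb / 7440 s = 3.886 Mbps.
Audio: 128 kbps = 0.128 Mbps.
Video: 3.886 − 0.128 = 3.758 Mbps.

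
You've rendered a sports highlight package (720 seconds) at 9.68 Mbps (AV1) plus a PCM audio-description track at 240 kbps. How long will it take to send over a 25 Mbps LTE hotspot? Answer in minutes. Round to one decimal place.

Audio: 240 kbps = 0.240 Mbps.
Total bitrate: 9.920 Mbps.
File: 9.920 Mbps × 720 s = 7142.4 Mb.
At 25 Mbps: 7142.4 / 25 = 285.7 s ≈ 4.76 minutes.

4.8 minutes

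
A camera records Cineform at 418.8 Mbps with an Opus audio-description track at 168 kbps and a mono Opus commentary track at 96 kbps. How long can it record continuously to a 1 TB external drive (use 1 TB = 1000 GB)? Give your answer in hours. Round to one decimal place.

5.3 hours

Audio total: 168 + 96 = 264 kbps = 0.264 Mbps.
Total bitrate: 418.8 + 0.264 = 419.064 Mbps.
Capacity: 1 TB = 8,000,000 Mb.
Recording time: 8,000,000 / 419.064 = 19,090 s ≈ 5.30 hours.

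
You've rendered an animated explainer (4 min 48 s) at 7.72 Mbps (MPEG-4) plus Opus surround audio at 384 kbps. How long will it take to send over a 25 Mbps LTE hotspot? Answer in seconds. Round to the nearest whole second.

4 min 48 s = 288 s
Audio: 384 kbps = 0.384 Mbps.
Total bitrate: 8.104 Mbps.
File: 8.104 Mbps × 288 s = 2334.0 Mb.
At 25 Mbps: 2334.0 / 25 = 93.4 s ≈ 93.4 seconds.

93 seconds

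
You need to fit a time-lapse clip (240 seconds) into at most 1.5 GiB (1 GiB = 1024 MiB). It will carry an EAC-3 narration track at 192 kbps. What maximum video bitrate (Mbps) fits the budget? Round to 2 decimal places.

Budget: 1.5 GiB = 12884.9 Mb.
Total bitrate budget: 12884.9 Mb / 240 s = 53.687 Mbps.
Audio: 192 kbps = 0.192 Mbps.
Video: 53.687 − 0.192 = 53.495 Mbps.

53.50 Mbps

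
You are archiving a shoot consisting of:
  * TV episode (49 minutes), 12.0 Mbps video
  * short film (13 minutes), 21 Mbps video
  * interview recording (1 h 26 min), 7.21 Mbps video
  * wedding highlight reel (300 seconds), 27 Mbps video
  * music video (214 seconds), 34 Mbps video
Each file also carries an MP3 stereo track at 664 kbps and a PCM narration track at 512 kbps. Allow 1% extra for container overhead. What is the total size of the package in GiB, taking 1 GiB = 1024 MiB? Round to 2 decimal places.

13.56 GiB

Audio total: 664 + 512 = 1176 kbps = 1.176 Mbps.
TV episode: 13.176 Mbps × 2940 s × 1.01 = 39124.8 Mb
short film: 22.176 Mbps × 780 s × 1.01 = 17470.3 Mb
interview recording: 8.386 Mbps × 5160 s × 1.01 = 43704.5 Mb
wedding highlight reel: 28.176 Mbps × 300 s × 1.01 = 8537.3 Mb
music video: 35.176 Mbps × 214 s × 1.01 = 7602.9 Mb
Total: 116439.8 Mb = 14555.0 MB.
= 13.56 GiB.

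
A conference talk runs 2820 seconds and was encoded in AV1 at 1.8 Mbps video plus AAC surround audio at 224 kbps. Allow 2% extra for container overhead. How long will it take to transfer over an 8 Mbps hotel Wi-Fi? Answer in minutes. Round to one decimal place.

12.1 minutes

Audio: 224 kbps = 0.224 Mbps.
Total bitrate: 2.024 Mbps.
File: 2.024 Mbps × 2820 s = 5707.7 Mb.
With 2% container overhead: ×1.02. → 5821.8 Mb.
At 8 Mbps: 5821.8 / 8 = 727.7 s ≈ 12.1 minutes.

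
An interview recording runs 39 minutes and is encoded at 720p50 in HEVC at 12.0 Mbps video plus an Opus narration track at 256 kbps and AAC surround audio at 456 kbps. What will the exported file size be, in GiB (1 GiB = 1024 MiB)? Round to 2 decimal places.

39 min = 2340 s
Audio total: 256 + 456 = 712 kbps = 0.712 Mbps.
Total bitrate: 12.0 + 0.712 = 12.712 Mbps.
Stream data: 12.712 Mbps × 2340 s = 29746.1 Mb.
29,746 Mb = 3,718,260,000 bytes ÷ 1,073,741,824 = 3.463 GiB.

3.46 GiB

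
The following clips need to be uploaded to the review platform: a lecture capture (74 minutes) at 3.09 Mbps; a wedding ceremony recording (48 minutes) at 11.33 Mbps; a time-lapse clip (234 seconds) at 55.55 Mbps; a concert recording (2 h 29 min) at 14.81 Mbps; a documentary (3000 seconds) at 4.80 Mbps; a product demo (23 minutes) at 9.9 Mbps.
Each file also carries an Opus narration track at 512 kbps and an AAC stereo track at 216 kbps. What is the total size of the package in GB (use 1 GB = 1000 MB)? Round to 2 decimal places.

29.38 GB

Audio total: 512 + 216 = 728 kbps = 0.728 Mbps.
lecture capture: 3.818 Mbps × 4440 s = 16951.9 Mb
wedding ceremony recording: 12.058 Mbps × 2880 s = 34727.0 Mb
time-lapse clip: 56.278 Mbps × 234 s = 13169.1 Mb
concert recording: 15.538 Mbps × 8940 s = 138909.7 Mb
documentary: 5.528 Mbps × 3000 s = 16584.0 Mb
product demo: 10.628 Mbps × 1380 s = 14666.6 Mb
Total: 235008.4 Mb = 29376.0 MB.
= 29.38 GB.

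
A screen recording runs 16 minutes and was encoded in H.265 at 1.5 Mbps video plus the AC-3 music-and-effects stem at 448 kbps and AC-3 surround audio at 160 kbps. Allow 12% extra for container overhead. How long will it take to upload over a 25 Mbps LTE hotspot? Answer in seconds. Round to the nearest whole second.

16 min = 960 s
Audio total: 448 + 160 = 608 kbps = 0.608 Mbps.
Total bitrate: 2.108 Mbps.
File: 2.108 Mbps × 960 s = 2023.7 Mb.
With 12% container overhead: ×1.12. → 2266.5 Mb.
At 25 Mbps: 2266.5 / 25 = 90.7 s ≈ 90.7 seconds.

91 seconds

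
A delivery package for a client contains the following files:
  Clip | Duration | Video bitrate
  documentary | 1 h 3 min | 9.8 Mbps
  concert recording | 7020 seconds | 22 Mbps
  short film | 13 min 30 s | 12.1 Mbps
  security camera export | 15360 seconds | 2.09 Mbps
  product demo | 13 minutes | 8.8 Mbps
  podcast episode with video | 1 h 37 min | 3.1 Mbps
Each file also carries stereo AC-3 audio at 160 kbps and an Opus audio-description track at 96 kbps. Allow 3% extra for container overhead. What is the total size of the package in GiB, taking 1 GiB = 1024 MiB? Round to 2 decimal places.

Audio total: 160 + 96 = 256 kbps = 0.256 Mbps.
documentary: 10.056 Mbps × 3780 s × 1.03 = 39152.0 Mb
concert recording: 22.256 Mbps × 7020 s × 1.03 = 160924.2 Mb
short film: 12.356 Mbps × 810 s × 1.03 = 10308.6 Mb
security camera export: 2.346 Mbps × 15360 s × 1.03 = 37115.6 Mb
product demo: 9.056 Mbps × 780 s × 1.03 = 7275.6 Mb
podcast episode with video: 3.356 Mbps × 5820 s × 1.03 = 20117.9 Mb
Total: 274893.9 Mb = 34361.7 MB.
= 32.00 GiB.

32.00 GiB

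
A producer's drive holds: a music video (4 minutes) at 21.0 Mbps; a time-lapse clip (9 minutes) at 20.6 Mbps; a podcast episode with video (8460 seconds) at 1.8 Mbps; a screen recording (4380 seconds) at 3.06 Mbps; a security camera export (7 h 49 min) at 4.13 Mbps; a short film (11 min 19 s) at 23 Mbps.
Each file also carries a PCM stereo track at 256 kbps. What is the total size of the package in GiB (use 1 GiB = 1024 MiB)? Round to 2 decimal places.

21.83 GiB

Audio: 256 kbps = 0.256 Mbps.
music video: 21.256 Mbps × 240 s = 5101.4 Mb
time-lapse clip: 20.856 Mbps × 540 s = 11262.2 Mb
podcast episode with video: 2.056 Mbps × 8460 s = 17393.8 Mb
screen recording: 3.316 Mbps × 4380 s = 14524.1 Mb
security camera export: 4.386 Mbps × 28140 s = 123422.0 Mb
short film: 23.256 Mbps × 679 s = 15790.8 Mb
Total: 187494.4 Mb = 23436.8 MB.
= 21.83 GiB.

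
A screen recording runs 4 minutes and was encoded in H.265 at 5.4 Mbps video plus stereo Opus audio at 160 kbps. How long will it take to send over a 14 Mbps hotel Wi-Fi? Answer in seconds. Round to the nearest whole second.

4 min = 240 s
Audio: 160 kbps = 0.160 Mbps.
Total bitrate: 5.560 Mbps.
File: 5.560 Mbps × 240 s = 1334.4 Mb.
At 14 Mbps: 1334.4 / 14 = 95.3 s ≈ 95.3 seconds.

95 seconds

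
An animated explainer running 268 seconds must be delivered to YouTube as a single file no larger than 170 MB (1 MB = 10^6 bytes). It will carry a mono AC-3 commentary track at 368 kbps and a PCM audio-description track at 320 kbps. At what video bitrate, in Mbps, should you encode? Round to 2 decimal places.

Budget: 170 MB = 1360.0 Mb.
Total bitrate budget: 1360.0 Mb / 268 s = 5.075 Mbps.
Audio total: 368 + 320 = 688 kbps = 0.688 Mbps.
Video: 5.075 − 0.688 = 4.387 Mbps.

4.39 Mbps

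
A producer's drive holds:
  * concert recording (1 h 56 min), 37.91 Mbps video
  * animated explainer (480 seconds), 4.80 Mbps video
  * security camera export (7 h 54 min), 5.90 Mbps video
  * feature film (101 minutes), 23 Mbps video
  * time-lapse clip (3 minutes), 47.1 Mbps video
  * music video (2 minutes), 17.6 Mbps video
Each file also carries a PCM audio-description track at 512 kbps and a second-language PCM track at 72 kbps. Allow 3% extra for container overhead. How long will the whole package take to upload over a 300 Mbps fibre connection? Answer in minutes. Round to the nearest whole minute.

Audio total: 512 + 72 = 584 kbps = 0.584 Mbps.
concert recording: 38.494 Mbps × 6960 s × 1.03 = 275955.8 Mb
animated explainer: 5.384 Mbps × 480 s × 1.03 = 2661.8 Mb
security camera export: 6.484 Mbps × 28440 s × 1.03 = 189937.1 Mb
feature film: 23.584 Mbps × 6060 s × 1.03 = 147206.6 Mb
time-lapse clip: 47.684 Mbps × 180 s × 1.03 = 8840.6 Mb
music video: 18.184 Mbps × 120 s × 1.03 = 2247.5 Mb
Total: 626849.5 Mb = 78356.2 MB.
At 300 Mbps: 626849.5 / 300 = 2089 s ≈ 34.8 minutes.

35 minutes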